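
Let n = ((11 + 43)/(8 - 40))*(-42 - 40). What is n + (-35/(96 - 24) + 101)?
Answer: 2150/9 ≈ 238.89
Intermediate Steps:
n = 1107/8 (n = (54/(-32))*(-82) = (54*(-1/32))*(-82) = -27/16*(-82) = 1107/8 ≈ 138.38)
n + (-35/(96 - 24) + 101) = 1107/8 + (-35/(96 - 24) + 101) = 1107/8 + (-35/72 + 101) = 1107/8 + 7237/72 = 2150/9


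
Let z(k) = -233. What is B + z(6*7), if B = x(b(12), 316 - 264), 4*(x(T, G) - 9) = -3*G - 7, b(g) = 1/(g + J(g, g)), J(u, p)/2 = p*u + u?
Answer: -1059/4 ≈ -264.75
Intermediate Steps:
J(u, p) = 2*u + 2*p*u (J(u, p) = 2*(p*u + u) = 2*(u + p*u) = 2*u + 2*p*u)
b(g) = 1/(g + 2*g*(1 + g))
x(T, G) = 29/4 - 3*G/4 (x(T, G) = 9 + (-3*G - 7)/4 = 9 + (-7 - 3*G)/4 = 9 + (-7/4 - 3*G/4) = 29/4 - 3*G/4)
B = -127/4 (B = 29/4 - 3*(316 - 264)/4 = 29/4 - ¾*52 = 29/4 - 39 = -127/4 ≈ -31.750)
B + z(6*7) = -127/4 - 233 = -1059/4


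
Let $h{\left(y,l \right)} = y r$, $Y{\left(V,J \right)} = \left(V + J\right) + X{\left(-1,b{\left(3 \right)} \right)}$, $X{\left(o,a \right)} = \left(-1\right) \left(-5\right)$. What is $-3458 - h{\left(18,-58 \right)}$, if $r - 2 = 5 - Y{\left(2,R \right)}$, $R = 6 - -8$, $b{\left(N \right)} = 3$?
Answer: $-3206$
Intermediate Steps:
$X{\left(o,a \right)} = 5$
$R = 14$ ($R = 6 + 8 = 14$)
$Y{\left(V,J \right)} = 5 + J + V$ ($Y{\left(V,J \right)} = \left(V + J\right) + 5 = \left(J + V\right) + 5 = 5 + J + V$)
$r = -14$ ($r = 2 + \left(5 - \left(5 + 14 + 2\right)\right) = 2 + \left(5 - 21\right) = 2 - 16 = -14$)
$h{\left(y,l \right)} = - 14 y$ ($h{\left(y,l \right)} = y \left(-14\right) = - 14 y$)
$-3458 - h{\left(18,-58 \right)} = -3458 - \left(-14\right) 18 = -3458 - -252 = -3458 + 252 = -3206$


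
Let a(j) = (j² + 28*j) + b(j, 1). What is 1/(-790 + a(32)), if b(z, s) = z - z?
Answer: 1/1130 ≈ 0.00088496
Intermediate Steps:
b(z, s) = 0
a(j) = j² + 28*j (a(j) = (j² + 28*j) + 0 = j² + 28*j)
1/(-790 + a(32)) = 1/(-790 + 32*(28 + 32)) = 1/(-790 + 32*60) = 1/(-790 + 1920) = 1/1130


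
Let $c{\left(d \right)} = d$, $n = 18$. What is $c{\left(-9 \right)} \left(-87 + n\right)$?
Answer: $621$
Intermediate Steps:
$c{\left(-9 \right)} \left(-87 + n\right) = - 9 \left(-87 + 18\right) = \left(-9\right) \left(-69\right) = 621$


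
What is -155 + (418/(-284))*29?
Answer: -28071/142 ≈ -197.68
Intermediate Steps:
-155 + (418/(-284))*29 = -155 + (418*(-1/284))*29 = -155 - 209/142*29 = -155 - 6061/142 = -28071/142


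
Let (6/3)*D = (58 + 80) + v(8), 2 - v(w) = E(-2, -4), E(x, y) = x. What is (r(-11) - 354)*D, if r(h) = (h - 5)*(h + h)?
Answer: -142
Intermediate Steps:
v(w) = 4 (v(w) = 2 - 1*(-2) = 2 + 2 = 4)
D = 71 (D = ((58 + 80) + 4)/2 = (138 + 4)/2 = (½)*142 = 71)
r(h) = 2*h*(-5 + h) (r(h) = (-5 + h)*(2*h) = 2*h*(-5 + h))
(r(-11) - 354)*D = (2*(-11)*(-5 - 11) - 354)*71 = (2*(-11)*(-16) - 354)*71 = (352 - 354)*71 = -2*71 = -142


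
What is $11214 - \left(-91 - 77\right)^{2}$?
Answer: $-17010$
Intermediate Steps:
$11214 - \left(-91 - 77\right)^{2} = 11214 - \left(-168\right)^{2} = 11214 - 28224 = -17010$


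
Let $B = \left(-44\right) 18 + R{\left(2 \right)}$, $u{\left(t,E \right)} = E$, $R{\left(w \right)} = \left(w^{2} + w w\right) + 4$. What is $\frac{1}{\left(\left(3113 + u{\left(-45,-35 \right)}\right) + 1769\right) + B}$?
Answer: $\frac{1}{4067} \approx 0.00024588$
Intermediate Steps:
$R{\left(w \right)} = 4 + 2 w^{2}$ ($R{\left(w \right)} = \left(w^{2} + w^{2}\right) + 4 = 2 w^{2} + 4 = 4 + 2 w^{2}$)
$B = -780$ ($B = \left(-44\right) 18 + \left(4 + 2 \cdot 2^{2}\right) = -792 + \left(4 + 2 \cdot 4\right) = -792 + \left(4 + 8\right) = -792 + 12 = -780$)
$\frac{1}{\left(\left(3113 + u{\left(-45,-35 \right)}\right) + 1769\right) + B} = \frac{1}{\left(\left(3113 - 35\right) + 1769\right) - 780} = \frac{1}{\left(3078 + 1769\right) - 780} = \frac{1}{4847 - 780} = \frac{1}{4067}$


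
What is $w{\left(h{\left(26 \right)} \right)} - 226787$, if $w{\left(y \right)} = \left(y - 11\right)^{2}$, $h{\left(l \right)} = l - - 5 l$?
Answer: $-205762$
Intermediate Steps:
$h{\left(l \right)} = 6 l$ ($h{\left(l \right)} = l + 5 l = 6 l$)
$w{\left(y \right)} = \left(-11 + y\right)^{2}$
$w{\left(h{\left(26 \right)} \right)} - 226787 = \left(-11 + 6 \cdot 26\right)^{2} - 226787 = \left(-11 + 156\right)^{2} - 226787 = 145^{2} - 226787 = 21025 - 226787 = -205762$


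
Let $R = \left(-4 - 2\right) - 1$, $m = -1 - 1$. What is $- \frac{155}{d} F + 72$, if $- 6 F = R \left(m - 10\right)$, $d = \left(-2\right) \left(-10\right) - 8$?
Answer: $\frac{1517}{6} \approx 252.83$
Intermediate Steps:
$d = 12$ ($d = 20 - 8 = 12$)
$m = -2$
$R = -7$ ($R = -6 - 1 = -7$)
$F = -14$ ($F = - \frac{\left(-7\right) \left(-2 - 10\right)}{6} = - \frac{\left(-7\right) \left(-12\right)}{6} = \left(- \frac{1}{6}\right) 84 = -14$)
$- \frac{155}{d} F + 72 = - \frac{155}{12} \left(-14\right) + 72 = \left(-155\right) \frac{1}{12} \left(-14\right) + 72 = \left(- \frac{155}{12}\right) \left(-14\right) + 72 = \frac{1085}{6} + 72 = \frac{1517}{6}$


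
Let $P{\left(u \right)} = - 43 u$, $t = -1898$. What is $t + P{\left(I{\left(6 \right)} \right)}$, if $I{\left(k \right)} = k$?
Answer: $-2156$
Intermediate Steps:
$t + P{\left(I{\left(6 \right)} \right)} = -1898 - 258 = -2156$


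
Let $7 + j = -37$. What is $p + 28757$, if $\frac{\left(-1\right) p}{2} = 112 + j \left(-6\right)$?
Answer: $28005$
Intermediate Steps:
$j = -44$ ($j = -7 - 37 = -44$)
$p = -752$ ($p = - 2 \left(112 - -264\right) = - 2 \left(112 + 264\right) = \left(-2\right) 376 = -752$)
$p + 28757 = -752 + 28757 = 28005$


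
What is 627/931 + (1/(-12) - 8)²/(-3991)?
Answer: 18504191/28160496 ≈ 0.65710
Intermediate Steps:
627/931 + (1/(-12) - 8)²/(-3991) = 627*(1/931) + (-1/12 - 8)²*(-1/3991) = 33/49 + (-97/12)²*(-1/3991) = 33/49 + (9409/144)*(-1/3991) = 33/49 - 9409/574704 = 18504191/28160496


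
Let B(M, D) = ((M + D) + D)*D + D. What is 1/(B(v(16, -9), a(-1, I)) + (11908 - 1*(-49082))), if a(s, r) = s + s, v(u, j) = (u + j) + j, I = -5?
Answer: 1/61000 ≈ 1.6393e-5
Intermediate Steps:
v(u, j) = u + 2*j (v(u, j) = (j + u) + j = u + 2*j)
a(s, r) = 2*s
B(M, D) = D + D*(M + 2*D) (B(M, D) = ((D + M) + D)*D + D = (M + 2*D)*D + D = D*(M + 2*D) + D = D + D*(M + 2*D))
1/(B(v(16, -9), a(-1, I)) + (11908 - 1*(-49082))) = 1/((2*(-1))*(1 + (16 + 2*(-9)) + 2*(2*(-1))) + (11908 - 1*(-49082))) = 1/(-2*(1 + (16 - 18) + 2*(-2)) + (11908 + 49082)) = 1/(-2*(1 - 2 - 4) + 60990) = 1/(-2*(-5) + 60990) = 1/(10 + 60990) = 1/61000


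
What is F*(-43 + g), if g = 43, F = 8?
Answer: 0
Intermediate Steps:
F*(-43 + g) = 8*(-43 + 43) = 8*0 = 0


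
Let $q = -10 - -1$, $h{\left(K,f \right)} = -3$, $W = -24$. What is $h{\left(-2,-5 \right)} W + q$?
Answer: $63$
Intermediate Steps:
$q = -9$ ($q = -10 + 1 = -9$)
$h{\left(-2,-5 \right)} W + q = \left(-3\right) \left(-24\right) - 9 = 72 - 9 = 63$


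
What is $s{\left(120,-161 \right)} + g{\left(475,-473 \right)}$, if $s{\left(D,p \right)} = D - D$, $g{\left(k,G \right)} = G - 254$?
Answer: $-727$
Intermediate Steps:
$g{\left(k,G \right)} = -254 + G$
$s{\left(D,p \right)} = 0$
$s{\left(120,-161 \right)} + g{\left(475,-473 \right)} = 0 - 727 = -727$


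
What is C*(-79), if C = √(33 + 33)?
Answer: -79*√66 ≈ -641.80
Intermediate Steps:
C = √66 ≈ 8.1240
C*(-79) = √66*(-79) = -79*√66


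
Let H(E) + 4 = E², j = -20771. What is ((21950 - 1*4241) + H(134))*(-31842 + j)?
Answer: -1876232193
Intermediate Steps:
H(E) = -4 + E²
((21950 - 1*4241) + H(134))*(-31842 + j) = ((21950 - 1*4241) + (-4 + 134²))*(-31842 - 20771) = ((21950 - 4241) + (-4 + 17956))*(-52613) = (17709 + 17952)*(-52613) = 35661*(-52613) = -1876232193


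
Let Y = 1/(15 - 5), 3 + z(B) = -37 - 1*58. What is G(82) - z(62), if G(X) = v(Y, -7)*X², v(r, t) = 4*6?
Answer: 161474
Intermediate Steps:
z(B) = -98 (z(B) = -3 + (-37 - 1*58) = -3 + (-37 - 58) = -3 - 95 = -98)
Y = ⅒ (Y = 1/10 = ⅒ ≈ 0.10000)
v(r, t) = 24
G(X) = 24*X²
G(82) - z(62) = 24*82² - 1*(-98) = 24*6724 + 98 = 161376 + 98 = 161474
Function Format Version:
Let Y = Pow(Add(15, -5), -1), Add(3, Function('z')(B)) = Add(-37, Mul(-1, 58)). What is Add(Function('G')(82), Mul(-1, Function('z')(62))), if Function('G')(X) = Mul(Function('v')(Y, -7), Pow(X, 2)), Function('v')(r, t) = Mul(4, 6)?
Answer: 161474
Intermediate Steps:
Function('z')(B) = -98 (Function('z')(B) = Add(-3, Add(-37, Mul(-1, 58))) = Add(-3, Add(-37, -58)) = Add(-3, -95) = -98)
Y = Rational(1, 10) (Y = Pow(10, -1) = Rational(1, 10) ≈ 0.10000)
Function('v')(r, t) = 24
Function('G')(X) = Mul(24, Pow(X, 2))
Add(Function('G')(82), Mul(-1, Function('z')(62))) = Add(Mul(24, Pow(82, 2)), Mul(-1, -98)) = Add(Mul(24, 6724), 98) = Add(161376, 98) = 161474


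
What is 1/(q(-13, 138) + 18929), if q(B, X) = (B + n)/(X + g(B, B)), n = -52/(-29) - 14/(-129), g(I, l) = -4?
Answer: 501294/9488952607 ≈ 5.2829e-5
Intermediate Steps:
n = 7114/3741 (n = -52*(-1/29) - 14*(-1/129) = 52/29 + 14/129 = 7114/3741 ≈ 1.9016)
q(B, X) = (7114/3741 + B)/(-4 + X) (q(B, X) = (B + 7114/3741)/(X - 4) = (7114/3741 + B)/(-4 + X))
1/(q(-13, 138) + 18929) = 1/((7114/3741 - 13)/(-4 + 138) + 18929) = 1/(-41519/3741/134 + 18929) = 1/((1/134)*(-41519/3741) + 18929) = 1/(-41519/501294 + 18929) = 1/(9488952607/501294) = 501294/9488952607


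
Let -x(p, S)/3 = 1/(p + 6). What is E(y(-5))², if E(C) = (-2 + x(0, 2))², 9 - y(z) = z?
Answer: 625/16 ≈ 39.063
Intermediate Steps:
x(p, S) = -3/(6 + p) (x(p, S) = -3/(p + 6) = -3/(6 + p))
y(z) = 9 - z
E(C) = 25/4 (E(C) = (-2 - 3/(6 + 0))² = (-2 - 3/6)² = (-2 - 3*⅙)² = (-2 - ½)² = (-5/2)² = 25/4)
E(y(-5))² = (25/4)² = 625/16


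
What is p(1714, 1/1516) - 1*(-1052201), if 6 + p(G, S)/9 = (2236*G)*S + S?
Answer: 1629547397/1516 ≈ 1.0749e+6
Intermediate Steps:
p(G, S) = -54 + 9*S + 20124*G*S (p(G, S) = -54 + 9*((2236*G)*S + S) = -54 + 9*(2236*G*S + S) = -54 + 9*(S + 2236*G*S) = -54 + (9*S + 20124*G*S) = -54 + 9*S + 20124*G*S)
p(1714, 1/1516) - 1*(-1052201) = (-54 + 9/1516 + 20124*1714/1516) - 1*(-1052201) = (-54 + 9*(1/1516) + 20124*1714*(1/1516)) + 1052201 = (-54 + 9/1516 + 8623134/379) + 1052201 = 34410681/1516 + 1052201 = 1629547397/1516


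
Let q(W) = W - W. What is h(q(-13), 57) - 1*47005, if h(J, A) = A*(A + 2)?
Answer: -43642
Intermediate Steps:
q(W) = 0
h(J, A) = A*(2 + A)
h(q(-13), 57) - 1*47005 = 57*(2 + 57) - 1*47005 = 57*59 - 47005 = 3363 - 47005 = -43642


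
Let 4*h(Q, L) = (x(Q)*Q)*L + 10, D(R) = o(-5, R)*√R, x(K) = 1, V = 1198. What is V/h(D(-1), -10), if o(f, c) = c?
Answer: 1198/5 - 1198*I/5 ≈ 239.6 - 239.6*I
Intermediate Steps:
D(R) = R^(3/2) (D(R) = R*√R = R^(3/2))
h(Q, L) = 5/2 + L*Q/4 (h(Q, L) = ((1*Q)*L + 10)/4 = (Q*L + 10)/4 = (L*Q + 10)/4 = (10 + L*Q)/4 = 5/2 + L*Q/4)
V/h(D(-1), -10) = 1198/(5/2 + (¼)*(-10)*(-1)^(3/2)) = 1198/(5/2 + (¼)*(-10)*(-I)) = 1198/(5/2 + 5*I/2) = 1198*(2*(5/2 - 5*I/2)/25) = 2396*(5/2 - 5*I/2)/25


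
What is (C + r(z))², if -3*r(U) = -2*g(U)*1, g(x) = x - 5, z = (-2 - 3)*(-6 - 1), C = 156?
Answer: 30976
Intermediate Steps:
z = 35 (z = -5*(-7) = 35)
g(x) = -5 + x
r(U) = -10/3 + 2*U/3 (r(U) = -(-2*(-5 + U))/3 = -(10 - 2*U)/3 = -10/3 + 2*U/3)
(C + r(z))² = (156 + (-10/3 + (⅔)*35))² = (156 + (-10/3 + 70/3))² = (156 + 20)² = 176² = 30976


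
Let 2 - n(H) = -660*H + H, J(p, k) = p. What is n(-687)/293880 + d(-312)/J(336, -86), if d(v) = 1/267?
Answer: -1692296233/1098523440 ≈ -1.5405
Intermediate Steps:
d(v) = 1/267
n(H) = 2 + 659*H (n(H) = 2 - (-660*H + H) = 2 - (-659)*H = 2 + 659*H)
n(-687)/293880 + d(-312)/J(336, -86) = (2 + 659*(-687))/293880 + (1/267)/336 = (2 - 452733)*(1/293880) + (1/267)*(1/336) = -452731*1/293880 + 1/89712 = -452731/293880 + 1/89712 = -1692296233/1098523440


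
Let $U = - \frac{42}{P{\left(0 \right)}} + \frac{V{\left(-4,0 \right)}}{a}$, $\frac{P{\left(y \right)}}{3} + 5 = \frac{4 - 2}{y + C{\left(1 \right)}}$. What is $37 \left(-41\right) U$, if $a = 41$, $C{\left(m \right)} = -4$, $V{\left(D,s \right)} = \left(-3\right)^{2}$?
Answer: $- \frac{46139}{11} \approx -4194.5$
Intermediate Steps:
$V{\left(D,s \right)} = 9$
$P{\left(y \right)} = -15 + \frac{6}{-4 + y}$ ($P{\left(y \right)} = -15 + 3 \frac{4 - 2}{y - 4} = -15 + 3 \frac{2}{-4 + y} = -15 + \frac{6}{-4 + y}$)
$U = \frac{1247}{451}$ ($U = - \frac{42}{3 \frac{1}{-4 + 0} \left(22 - 0\right)} + \frac{9}{41} = - \frac{42}{3 \frac{1}{-4} \left(22 + 0\right)} + 9 \cdot \frac{1}{41} = - \frac{42}{3 \left(- \frac{1}{4}\right) 22} + \frac{9}{41} = - \frac{42}{- \frac{33}{2}} + \frac{9}{41} = \left(-42\right) \left(- \frac{2}{33}\right) + \frac{9}{41} = \frac{28}{11} + \frac{9}{41} = \frac{1247}{451} \approx 2.765$)
$37 \left(-41\right) U = 37 \left(-41\right) \frac{1247}{451} = \left(-1517\right) \frac{1247}{451} = - \frac{46139}{11}$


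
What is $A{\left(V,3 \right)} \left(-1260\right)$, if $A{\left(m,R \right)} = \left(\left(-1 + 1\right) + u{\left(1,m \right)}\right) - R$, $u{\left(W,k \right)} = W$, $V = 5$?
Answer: $2520$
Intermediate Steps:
$A{\left(m,R \right)} = 1 - R$ ($A{\left(m,R \right)} = \left(\left(-1 + 1\right) + 1\right) - R = \left(0 + 1\right) - R = 1 - R$)
$A{\left(V,3 \right)} \left(-1260\right) = \left(1 - 3\right) \left(-1260\right) = \left(-2\right) \left(-1260\right) = 2520$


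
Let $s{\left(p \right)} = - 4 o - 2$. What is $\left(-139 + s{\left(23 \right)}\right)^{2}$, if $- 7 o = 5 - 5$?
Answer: $19881$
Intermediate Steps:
$o = 0$ ($o = - \frac{5 - 5}{7} = \left(- \frac{1}{7}\right) 0 = 0$)
$s{\left(p \right)} = -2$ ($s{\left(p \right)} = \left(-4\right) 0 - 2 = 0 - 2 = -2$)
$\left(-139 + s{\left(23 \right)}\right)^{2} = \left(-139 - 2\right)^{2} = \left(-141\right)^{2} = 19881$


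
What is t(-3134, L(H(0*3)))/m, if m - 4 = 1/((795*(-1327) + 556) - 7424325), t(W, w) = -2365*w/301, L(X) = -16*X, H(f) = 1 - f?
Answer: 1492257184/47480909 ≈ 31.429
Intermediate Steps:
t(W, w) = -55*w/7 (t(W, w) = -2365*w*(1/301) = -55*w/7)
m = 33914935/8478734 (m = 4 + 1/((795*(-1327) + 556) - 7424325) = 4 + 1/((-1054965 + 556) - 7424325) = 4 + 1/(-1054409 - 7424325) = 4 + 1/(-8478734) = 4 - 1/8478734 = 33914935/8478734 ≈ 4.0000)
t(-3134, L(H(0*3)))/m = (-(-880)*(1 - 0*3)/7)/(33914935/8478734) = -(-880)*(1 - 1*0)/7*(8478734/33914935) = -(-880)*(1 + 0)/7*(8478734/33914935) = -(-880)/7*(8478734/33914935) = -55/7*(-16)*(8478734/33914935) = (880/7)*(8478734/33914935) = 1492257184/47480909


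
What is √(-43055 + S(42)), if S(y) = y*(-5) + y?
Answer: I*√43223 ≈ 207.9*I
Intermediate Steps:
S(y) = -4*y (S(y) = -5*y + y = -4*y)
√(-43055 + S(42)) = √(-43055 - 4*42) = √(-43055 - 168) = √(-43223) = I*√43223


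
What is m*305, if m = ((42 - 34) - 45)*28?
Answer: -315980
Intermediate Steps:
m = -1036 (m = (8 - 45)*28 = -37*28 = -1036)
m*305 = -1036*305 = -315980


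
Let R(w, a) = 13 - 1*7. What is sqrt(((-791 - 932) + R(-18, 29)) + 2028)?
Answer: sqrt(311) ≈ 17.635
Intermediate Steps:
R(w, a) = 6 (R(w, a) = 13 - 7 = 6)
sqrt(((-791 - 932) + R(-18, 29)) + 2028) = sqrt(((-791 - 932) + 6) + 2028) = sqrt((-1723 + 6) + 2028) = sqrt(-1717 + 2028) = sqrt(311)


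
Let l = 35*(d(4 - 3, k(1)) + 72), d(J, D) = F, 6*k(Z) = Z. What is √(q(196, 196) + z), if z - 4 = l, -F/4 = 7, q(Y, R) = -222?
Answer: √1322 ≈ 36.359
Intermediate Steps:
F = -28 (F = -4*7 = -28)
k(Z) = Z/6
d(J, D) = -28
l = 1540 (l = 35*(-28 + 72) = 35*44 = 1540)
z = 1544 (z = 4 + 1540 = 1544)
√(q(196, 196) + z) = √(-222 + 1544) = √1322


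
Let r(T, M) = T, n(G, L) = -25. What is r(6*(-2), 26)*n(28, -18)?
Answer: 300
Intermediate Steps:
r(6*(-2), 26)*n(28, -18) = (6*(-2))*(-25) = -12*(-25) = 300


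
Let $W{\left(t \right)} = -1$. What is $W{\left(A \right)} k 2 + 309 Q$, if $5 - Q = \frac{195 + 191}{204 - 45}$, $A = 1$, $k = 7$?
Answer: $\frac{41385}{53} \approx 780.85$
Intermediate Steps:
$Q = \frac{409}{159}$ ($Q = 5 - \frac{195 + 191}{204 - 45} = 5 - \frac{386}{159} = \frac{409}{159} \approx 2.5723$)
$W{\left(A \right)} k 2 + 309 Q = \left(-1\right) 7 \cdot 2 + 309 \cdot \frac{409}{159} = \left(-7\right) 2 + \frac{42127}{53} = -14 + \frac{42127}{53} = \frac{41385}{53}$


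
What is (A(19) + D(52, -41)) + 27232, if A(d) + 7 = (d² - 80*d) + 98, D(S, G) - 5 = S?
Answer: 26221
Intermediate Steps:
D(S, G) = 5 + S
A(d) = 91 + d² - 80*d (A(d) = -7 + ((d² - 80*d) + 98) = -7 + (98 + d² - 80*d) = 91 + d² - 80*d)
(A(19) + D(52, -41)) + 27232 = ((91 + 19² - 80*19) + (5 + 52)) + 27232 = ((91 + 361 - 1520) + 57) + 27232 = (-1068 + 57) + 27232 = -1011 + 27232 = 26221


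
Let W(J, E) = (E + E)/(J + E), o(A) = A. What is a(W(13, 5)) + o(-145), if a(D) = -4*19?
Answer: -221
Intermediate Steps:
W(J, E) = 2*E/(E + J) (W(J, E) = (2*E)/(E + J) = 2*E/(E + J))
a(D) = -76
a(W(13, 5)) + o(-145) = -76 - 145 = -221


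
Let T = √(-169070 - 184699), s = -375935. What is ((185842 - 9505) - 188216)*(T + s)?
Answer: 4465731865 - 11879*I*√353769 ≈ 4.4657e+9 - 7.0654e+6*I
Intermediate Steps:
T = I*√353769 (T = √(-353769) = I*√353769 ≈ 594.79*I)
((185842 - 9505) - 188216)*(T + s) = ((185842 - 9505) - 188216)*(I*√353769 - 375935) = (176337 - 188216)*(-375935 + I*√353769) = -11879*(-375935 + I*√353769) = 4465731865 - 11879*I*√353769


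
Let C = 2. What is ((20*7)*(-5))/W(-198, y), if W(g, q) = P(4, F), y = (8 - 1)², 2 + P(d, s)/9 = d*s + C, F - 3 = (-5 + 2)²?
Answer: -175/108 ≈ -1.6204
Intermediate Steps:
F = 12 (F = 3 + (-5 + 2)² = 3 + (-3)² = 3 + 9 = 12)
P(d, s) = 9*d*s (P(d, s) = -18 + 9*(d*s + 2) = -18 + 9*(2 + d*s) = -18 + (18 + 9*d*s) = 9*d*s)
y = 49 (y = 7² = 49)
W(g, q) = 432 (W(g, q) = 9*4*12 = 432)
((20*7)*(-5))/W(-198, y) = ((20*7)*(-5))/432 = (140*(-5))*(1/432) = -700*1/432 = -175/108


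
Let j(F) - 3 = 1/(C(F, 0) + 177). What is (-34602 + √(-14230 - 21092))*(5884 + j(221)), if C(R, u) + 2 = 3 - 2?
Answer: -17925791013/88 + 30047277*I*√42/176 ≈ -2.037e+8 + 1.1064e+6*I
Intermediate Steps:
C(R, u) = -1 (C(R, u) = -2 + (3 - 2) = -2 + 1 = -1)
j(F) = 529/176 (j(F) = 3 + 1/(-1 + 177) = 3 + 1/176 = 529/176)
(-34602 + √(-14230 - 21092))*(5884 + j(221)) = (-34602 + √(-14230 - 21092))*(5884 + 529/176) = (-34602 + √(-35322))*(1036113/176) = (-34602 + 29*I*√42)*(1036113/176) = -17925791013/88 + 30047277*I*√42/176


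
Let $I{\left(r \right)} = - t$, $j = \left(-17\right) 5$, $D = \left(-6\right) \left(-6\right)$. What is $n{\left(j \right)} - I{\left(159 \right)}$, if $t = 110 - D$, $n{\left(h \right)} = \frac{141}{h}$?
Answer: $\frac{6149}{85} \approx 72.341$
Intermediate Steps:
$D = 36$
$j = -85$
$t = 74$ ($t = 110 - 36 = 74$)
$I{\left(r \right)} = -74$ ($I{\left(r \right)} = \left(-1\right) 74 = -74$)
$n{\left(j \right)} - I{\left(159 \right)} = \frac{141}{-85} - -74 = 141 \left(- \frac{1}{85}\right) + 74 = - \frac{141}{85} + 74 = \frac{6149}{85}$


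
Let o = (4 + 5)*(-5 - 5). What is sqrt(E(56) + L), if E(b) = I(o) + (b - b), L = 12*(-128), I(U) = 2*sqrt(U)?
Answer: sqrt(-1536 + 6*I*sqrt(10)) ≈ 0.2421 + 39.193*I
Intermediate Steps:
o = -90 (o = 9*(-10) = -90)
L = -1536
E(b) = 6*I*sqrt(10) (E(b) = 2*sqrt(-90) + (b - b) = 2*(3*I*sqrt(10)) + 0 = 6*I*sqrt(10) + 0 = 6*I*sqrt(10))
sqrt(E(56) + L) = sqrt(6*I*sqrt(10) - 1536) = sqrt(-1536 + 6*I*sqrt(10))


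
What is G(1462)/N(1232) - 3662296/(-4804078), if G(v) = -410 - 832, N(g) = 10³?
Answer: -576092219/1201019500 ≈ -0.47967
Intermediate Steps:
N(g) = 1000
G(v) = -1242
G(1462)/N(1232) - 3662296/(-4804078) = -1242/1000 - 3662296/(-4804078) = -1242*1/1000 - 3662296*(-1/4804078) = -621/500 + 1831148/2402039 = -576092219/1201019500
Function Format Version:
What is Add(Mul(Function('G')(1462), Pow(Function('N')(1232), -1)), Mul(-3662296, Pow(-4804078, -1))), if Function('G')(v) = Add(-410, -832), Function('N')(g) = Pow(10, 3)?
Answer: Rational(-576092219, 1201019500) ≈ -0.47967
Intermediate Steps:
Function('N')(g) = 1000
Function('G')(v) = -1242
Add(Mul(Function('G')(1462), Pow(Function('N')(1232), -1)), Mul(-3662296, Pow(-4804078, -1))) = Add(Mul(-1242, Pow(1000, -1)), Mul(-3662296, Pow(-4804078, -1))) = Add(Mul(-1242, Rational(1, 1000)), Mul(-3662296, Rational(-1, 4804078))) = Add(Rational(-621, 500), Rational(1831148, 2402039)) = Rational(-576092219, 1201019500)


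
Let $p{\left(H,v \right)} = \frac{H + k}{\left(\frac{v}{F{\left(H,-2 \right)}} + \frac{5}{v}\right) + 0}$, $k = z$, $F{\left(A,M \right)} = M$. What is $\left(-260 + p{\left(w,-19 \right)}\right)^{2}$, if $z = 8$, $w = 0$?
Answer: $\frac{8272993936}{123201} \approx 67150.0$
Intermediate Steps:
$k = 8$
$p{\left(H,v \right)} = \frac{8 + H}{\frac{5}{v} - \frac{v}{2}}$ ($p{\left(H,v \right)} = \frac{H + 8}{\left(\frac{v}{-2} + \frac{5}{v}\right) + 0} = \frac{8 + H}{\left(v \left(- \frac{1}{2}\right) + \frac{5}{v}\right) + 0} = \frac{8 + H}{\left(- \frac{v}{2} + \frac{5}{v}\right) + 0} = \frac{8 + H}{\left(\frac{5}{v} - \frac{v}{2}\right) + 0} = \frac{8 + H}{\frac{5}{v} - \frac{v}{2}}$)
$\left(-260 + p{\left(w,-19 \right)}\right)^{2} = \left(-260 - - \frac{38 \left(8 + 0\right)}{-10 + \left(-19\right)^{2}}\right)^{2} = \left(-260 - \left(-38\right) \frac{1}{-10 + 361} \cdot 8\right)^{2} = \left(-260 - \left(-38\right) \frac{1}{351} \cdot 8\right)^{2} = \left(-260 + \frac{304}{351}\right)^{2} = \left(- \frac{90956}{351}\right)^{2} = \frac{8272993936}{123201}$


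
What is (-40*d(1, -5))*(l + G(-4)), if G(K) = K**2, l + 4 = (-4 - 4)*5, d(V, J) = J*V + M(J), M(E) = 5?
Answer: 0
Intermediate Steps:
d(V, J) = 5 + J*V (d(V, J) = J*V + 5 = 5 + J*V)
l = -44 (l = -4 + (-4 - 4)*5 = -4 - 8*5 = -4 - 40 = -44)
(-40*d(1, -5))*(l + G(-4)) = (-40*(5 - 5*1))*(-44 + (-4)**2) = (-40*(5 - 5))*(-44 + 16) = -40*0*(-28) = 0*(-28) = 0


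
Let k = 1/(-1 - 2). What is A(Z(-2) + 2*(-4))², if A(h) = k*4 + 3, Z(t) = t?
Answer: 25/9 ≈ 2.7778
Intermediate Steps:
k = -⅓ (k = 1/(-3) = -⅓ ≈ -0.33333)
A(h) = 5/3 (A(h) = -⅓*4 + 3 = -4/3 + 3 = 5/3)
A(Z(-2) + 2*(-4))² = (5/3)² = 25/9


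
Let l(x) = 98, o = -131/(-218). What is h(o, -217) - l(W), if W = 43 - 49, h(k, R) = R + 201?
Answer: -114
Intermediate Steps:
o = 131/218 (o = -131*(-1/218) = 131/218 ≈ 0.60092)
h(k, R) = 201 + R
W = -6
h(o, -217) - l(W) = (201 - 217) - 1*98 = -16 - 98 = -114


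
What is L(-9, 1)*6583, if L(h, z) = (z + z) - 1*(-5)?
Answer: 46081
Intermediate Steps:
L(h, z) = 5 + 2*z (L(h, z) = 2*z + 5 = 5 + 2*z)
L(-9, 1)*6583 = (5 + 2*1)*6583 = (5 + 2)*6583 = 7*6583 = 46081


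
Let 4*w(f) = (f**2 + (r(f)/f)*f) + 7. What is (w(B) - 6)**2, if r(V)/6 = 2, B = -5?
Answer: 25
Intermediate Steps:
r(V) = 12 (r(V) = 6*2 = 12)
w(f) = 19/4 + f**2/4 (w(f) = ((f**2 + (12/f)*f) + 7)/4 = ((f**2 + 12) + 7)/4 = ((12 + f**2) + 7)/4 = (19 + f**2)/4 = 19/4 + f**2/4)
(w(B) - 6)**2 = ((19/4 + (1/4)*(-5)**2) - 6)**2 = ((19/4 + (1/4)*25) - 6)**2 = ((19/4 + 25/4) - 6)**2 = (11 - 6)**2 = 5**2 = 25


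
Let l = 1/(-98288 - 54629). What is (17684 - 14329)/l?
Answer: -513036535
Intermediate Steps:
l = -1/152917 (l = 1/(-152917) = -1/152917 ≈ -6.5395e-6)
(17684 - 14329)/l = (17684 - 14329)/(-1/152917) = 3355*(-152917) = -513036535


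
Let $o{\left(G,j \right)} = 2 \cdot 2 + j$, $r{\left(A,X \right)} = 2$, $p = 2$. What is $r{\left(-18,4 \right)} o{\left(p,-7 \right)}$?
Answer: $-6$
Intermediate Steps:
$o{\left(G,j \right)} = 4 + j$
$r{\left(-18,4 \right)} o{\left(p,-7 \right)} = 2 \left(4 - 7\right) = 2 \left(-3\right) = -6$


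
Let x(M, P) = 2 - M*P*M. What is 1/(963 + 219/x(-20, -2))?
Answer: 802/772545 ≈ 0.0010381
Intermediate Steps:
x(M, P) = 2 - P*M²
1/(963 + 219/x(-20, -2)) = 1/(963 + 219/(2 - 1*(-2)*(-20)²)) = 1/(963 + 219/(2 - 1*(-2)*400)) = 1/(963 + 219/(2 + 800)) = 1/(963 + 219/802) = 1/(772545/802) = 802/772545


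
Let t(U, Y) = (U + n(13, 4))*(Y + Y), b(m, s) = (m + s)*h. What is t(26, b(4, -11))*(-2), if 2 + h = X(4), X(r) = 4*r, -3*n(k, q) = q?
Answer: 29008/3 ≈ 9669.3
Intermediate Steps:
n(k, q) = -q/3
h = 14 (h = -2 + 4*4 = -2 + 16 = 14)
b(m, s) = 14*m + 14*s (b(m, s) = (m + s)*14 = 14*m + 14*s)
t(U, Y) = 2*Y*(-4/3 + U) (t(U, Y) = (U - 1/3*4)*(Y + Y) = (U - 4/3)*(2*Y) = (-4/3 + U)*(2*Y) = 2*Y*(-4/3 + U))
t(26, b(4, -11))*(-2) = (2*(14*4 + 14*(-11))*(-4 + 3*26)/3)*(-2) = (2*(56 - 154)*(-4 + 78)/3)*(-2) = ((2/3)*(-98)*74)*(-2) = -14504/3*(-2) = 29008/3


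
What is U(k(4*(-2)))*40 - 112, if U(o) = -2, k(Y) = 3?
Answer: -192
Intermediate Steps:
U(k(4*(-2)))*40 - 112 = -2*40 - 112 = -80 - 112 = -192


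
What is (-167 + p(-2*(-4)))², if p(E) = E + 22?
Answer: 18769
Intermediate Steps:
p(E) = 22 + E
(-167 + p(-2*(-4)))² = (-167 + (22 - 2*(-4)))² = (-167 + (22 + 8))² = (-167 + 30)² = (-137)² = 18769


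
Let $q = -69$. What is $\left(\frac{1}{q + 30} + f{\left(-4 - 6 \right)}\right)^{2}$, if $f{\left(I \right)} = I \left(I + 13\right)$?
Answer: $\frac{1371241}{1521} \approx 901.54$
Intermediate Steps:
$f{\left(I \right)} = I \left(13 + I\right)$
$\left(\frac{1}{q + 30} + f{\left(-4 - 6 \right)}\right)^{2} = \left(\frac{1}{-69 + 30} + \left(-4 - 6\right) \left(13 - 10\right)\right)^{2} = \left(\frac{1}{-39} + \left(-4 - 6\right) \left(13 - 10\right)\right)^{2} = \left(- \frac{1}{39} - 10 \left(13 - 10\right)\right)^{2} = \left(- \frac{1}{39} - 30\right)^{2} = \left(- \frac{1171}{39}\right)^{2} = \frac{1371241}{1521}$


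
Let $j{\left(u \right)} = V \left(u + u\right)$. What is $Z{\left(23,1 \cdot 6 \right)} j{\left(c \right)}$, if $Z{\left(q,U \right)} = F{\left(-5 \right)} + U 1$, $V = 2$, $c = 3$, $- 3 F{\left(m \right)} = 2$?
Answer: $64$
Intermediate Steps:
$F{\left(m \right)} = - \frac{2}{3}$ ($F{\left(m \right)} = \left(- \frac{1}{3}\right) 2 = - \frac{2}{3}$)
$Z{\left(q,U \right)} = - \frac{2}{3} + U$ ($Z{\left(q,U \right)} = - \frac{2}{3} + U 1 = - \frac{2}{3} + U$)
$j{\left(u \right)} = 4 u$ ($j{\left(u \right)} = 2 \left(u + u\right) = 2 \cdot 2 u = 4 u$)
$Z{\left(23,1 \cdot 6 \right)} j{\left(c \right)} = \left(- \frac{2}{3} + 1 \cdot 6\right) 4 \cdot 3 = \left(- \frac{2}{3} + 6\right) 12 = \frac{16}{3} \cdot 12 = 64$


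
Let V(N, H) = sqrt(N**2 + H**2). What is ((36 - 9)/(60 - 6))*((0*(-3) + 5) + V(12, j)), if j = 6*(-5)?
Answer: 5/2 + 3*sqrt(29) ≈ 18.655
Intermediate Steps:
j = -30
V(N, H) = sqrt(H**2 + N**2)
((36 - 9)/(60 - 6))*((0*(-3) + 5) + V(12, j)) = ((36 - 9)/(60 - 6))*((0*(-3) + 5) + sqrt((-30)**2 + 12**2)) = (27/54)*((0 + 5) + sqrt(900 + 144)) = (27*(1/54))*(5 + sqrt(1044)) = (5 + 6*sqrt(29))/2 = 5/2 + 3*sqrt(29)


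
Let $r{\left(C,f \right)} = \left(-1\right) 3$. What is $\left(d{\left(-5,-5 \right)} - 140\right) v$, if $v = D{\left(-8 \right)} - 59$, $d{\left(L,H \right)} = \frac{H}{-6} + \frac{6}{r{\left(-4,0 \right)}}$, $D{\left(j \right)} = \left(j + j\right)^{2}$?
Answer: $- \frac{166859}{6} \approx -27810.0$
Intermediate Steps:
$D{\left(j \right)} = 4 j^{2}$ ($D{\left(j \right)} = \left(2 j\right)^{2} = 4 j^{2}$)
$r{\left(C,f \right)} = -3$
$d{\left(L,H \right)} = -2 - \frac{H}{6}$ ($d{\left(L,H \right)} = \frac{H}{-6} + \frac{6}{-3} = H \left(- \frac{1}{6}\right) + 6 \left(- \frac{1}{3}\right) = - \frac{H}{6} - 2 = -2 - \frac{H}{6}$)
$v = 197$ ($v = 4 \left(-8\right)^{2} - 59 = 4 \cdot 64 - 59 = 256 - 59 = 197$)
$\left(d{\left(-5,-5 \right)} - 140\right) v = \left(\left(-2 - - \frac{5}{6}\right) - 140\right) 197 = \left(\left(-2 + \frac{5}{6}\right) - 140\right) 197 = \left(- \frac{7}{6} - 140\right) 197 = \left(- \frac{847}{6}\right) 197 = - \frac{166859}{6}$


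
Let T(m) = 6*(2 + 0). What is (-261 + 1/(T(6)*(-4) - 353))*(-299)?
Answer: 31293938/401 ≈ 78040.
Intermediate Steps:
T(m) = 12 (T(m) = 6*2 = 12)
(-261 + 1/(T(6)*(-4) - 353))*(-299) = (-261 + 1/(12*(-4) - 353))*(-299) = (-261 + 1/(-48 - 353))*(-299) = (-261 + 1/(-401))*(-299) = (-261 - 1/401)*(-299) = -104662/401*(-299) = 31293938/401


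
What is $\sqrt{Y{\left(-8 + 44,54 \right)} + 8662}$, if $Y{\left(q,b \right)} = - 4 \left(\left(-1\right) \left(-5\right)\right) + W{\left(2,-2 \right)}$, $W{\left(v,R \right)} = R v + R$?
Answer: $2 \sqrt{2159} \approx 92.93$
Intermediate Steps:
$W{\left(v,R \right)} = R + R v$
$Y{\left(q,b \right)} = -26$ ($Y{\left(q,b \right)} = - 4 \left(\left(-1\right) \left(-5\right)\right) - 2 \left(1 + 2\right) = \left(-4\right) 5 - 6 = -20 - 6 = -26$)
$\sqrt{Y{\left(-8 + 44,54 \right)} + 8662} = \sqrt{-26 + 8662} = \sqrt{8636} = 2 \sqrt{2159}$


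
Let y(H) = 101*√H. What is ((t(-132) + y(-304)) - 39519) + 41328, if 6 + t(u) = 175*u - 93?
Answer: -21390 + 404*I*√19 ≈ -21390.0 + 1761.0*I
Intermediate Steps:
t(u) = -99 + 175*u (t(u) = -6 + (175*u - 93) = -6 + (-93 + 175*u) = -99 + 175*u)
((t(-132) + y(-304)) - 39519) + 41328 = (((-99 + 175*(-132)) + 101*√(-304)) - 39519) + 41328 = (((-99 - 23100) + 101*(4*I*√19)) - 39519) + 41328 = ((-23199 + 404*I*√19) - 39519) + 41328 = (-62718 + 404*I*√19) + 41328 = -21390 + 404*I*√19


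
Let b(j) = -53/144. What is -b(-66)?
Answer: 53/144 ≈ 0.36806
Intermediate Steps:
b(j) = -53/144 (b(j) = -53*1/144 = -53/144)
-b(-66) = -1*(-53/144) = 53/144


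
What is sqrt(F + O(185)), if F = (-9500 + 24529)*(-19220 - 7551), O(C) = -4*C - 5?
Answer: 2*I*sqrt(100585526) ≈ 20058.0*I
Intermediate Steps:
O(C) = -5 - 4*C
F = -402341359 (F = 15029*(-26771) = -402341359)
sqrt(F + O(185)) = sqrt(-402341359 + (-5 - 4*185)) = sqrt(-402341359 + (-5 - 740)) = sqrt(-402341359 - 745) = sqrt(-402342104) = 2*I*sqrt(100585526)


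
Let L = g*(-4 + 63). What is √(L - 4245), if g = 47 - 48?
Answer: 4*I*√269 ≈ 65.605*I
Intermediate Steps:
g = -1
L = -59 (L = -(-4 + 63) = -1*59 = -59)
√(L - 4245) = √(-59 - 4245) = √(-4304) = 4*I*√269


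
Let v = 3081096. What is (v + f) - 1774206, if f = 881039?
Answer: 2187929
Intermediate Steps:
(v + f) - 1774206 = (3081096 + 881039) - 1774206 = 3962135 - 1774206 = 2187929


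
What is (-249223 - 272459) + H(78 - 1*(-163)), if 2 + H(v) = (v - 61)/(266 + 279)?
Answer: -56863520/109 ≈ -5.2168e+5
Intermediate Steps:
H(v) = -1151/545 + v/545 (H(v) = -2 + (v - 61)/(266 + 279) = -2 + (-61 + v)/545 = -2 + (-61 + v)*(1/545) = -2 + (-61/545 + v/545) = -1151/545 + v/545)
(-249223 - 272459) + H(78 - 1*(-163)) = (-249223 - 272459) + (-1151/545 + (78 - 1*(-163))/545) = -521682 + (-1151/545 + (78 + 163)/545) = -521682 + (-1151/545 + (1/545)*241) = -521682 + (-1151/545 + 241/545) = -521682 - 182/109 = -56863520/109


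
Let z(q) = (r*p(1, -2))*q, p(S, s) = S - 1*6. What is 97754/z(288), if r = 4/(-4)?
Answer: 48877/720 ≈ 67.885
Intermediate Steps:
p(S, s) = -6 + S (p(S, s) = S - 6 = -6 + S)
r = -1 (r = 4*(-¼) = -1)
z(q) = 5*q (z(q) = (-(-6 + 1))*q = (-1*(-5))*q = 5*q)
97754/z(288) = 97754/((5*288)) = 97754/1440 = 97754*(1/1440) = 48877/720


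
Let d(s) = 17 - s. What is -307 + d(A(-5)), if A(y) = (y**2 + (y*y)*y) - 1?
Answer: -189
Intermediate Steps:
A(y) = -1 + y**2 + y**3 (A(y) = (y**2 + y**2*y) - 1 = (y**2 + y**3) - 1 = -1 + y**2 + y**3)
-307 + d(A(-5)) = -307 + (17 - (-1 + (-5)**2 + (-5)**3)) = -307 + (17 - (-1 + 25 - 125)) = -307 + (17 - 1*(-101)) = -307 + (17 + 101) = -307 + 118 = -189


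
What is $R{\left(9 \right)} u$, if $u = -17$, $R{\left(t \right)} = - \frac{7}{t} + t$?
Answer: $- \frac{1258}{9} \approx -139.78$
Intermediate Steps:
$R{\left(t \right)} = t - \frac{7}{t}$
$R{\left(9 \right)} u = \left(9 - \frac{7}{9}\right) \left(-17\right) = \frac{74}{9} \left(-17\right) = - \frac{1258}{9}$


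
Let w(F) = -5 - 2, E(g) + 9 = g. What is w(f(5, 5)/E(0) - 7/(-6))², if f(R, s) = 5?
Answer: 49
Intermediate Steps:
E(g) = -9 + g
w(F) = -7
w(f(5, 5)/E(0) - 7/(-6))² = (-7)² = 49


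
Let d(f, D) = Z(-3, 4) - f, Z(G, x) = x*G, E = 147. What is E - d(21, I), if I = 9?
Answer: 180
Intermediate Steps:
Z(G, x) = G*x
d(f, D) = -12 - f (d(f, D) = -3*4 - f = -12 - f)
E - d(21, I) = 147 - (-12 - 1*21) = 147 - (-12 - 21) = 147 - 1*(-33) = 147 + 33 = 180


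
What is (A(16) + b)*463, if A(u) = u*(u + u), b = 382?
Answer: 413922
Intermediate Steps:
A(u) = 2*u**2 (A(u) = u*(2*u) = 2*u**2)
(A(16) + b)*463 = (2*16**2 + 382)*463 = (2*256 + 382)*463 = (512 + 382)*463 = 894*463 = 413922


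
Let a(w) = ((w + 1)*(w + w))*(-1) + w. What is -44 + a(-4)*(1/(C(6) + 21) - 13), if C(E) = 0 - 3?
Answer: 2866/9 ≈ 318.44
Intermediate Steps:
C(E) = -3
a(w) = w - 2*w*(1 + w) (a(w) = ((1 + w)*(2*w))*(-1) + w = (2*w*(1 + w))*(-1) + w = -2*w*(1 + w) + w = w - 2*w*(1 + w))
-44 + a(-4)*(1/(C(6) + 21) - 13) = -44 + (-1*(-4)*(1 + 2*(-4)))*(1/(-3 + 21) - 13) = -44 + (-1*(-4)*(1 - 8))*(1/18 - 13) = -44 + (-1*(-4)*(-7))*(1/18 - 13) = -44 - 28*(-233/18) = -44 + 3262/9 = 2866/9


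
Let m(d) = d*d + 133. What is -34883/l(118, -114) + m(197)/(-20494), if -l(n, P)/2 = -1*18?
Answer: -358147057/368892 ≈ -970.87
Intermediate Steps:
m(d) = 133 + d² (m(d) = d² + 133 = 133 + d²)
l(n, P) = 36 (l(n, P) = -(-2)*18 = -2*(-18) = 36)
-34883/l(118, -114) + m(197)/(-20494) = -34883/36 + (133 + 197²)/(-20494) = -34883*1/36 + (133 + 38809)*(-1/20494) = -34883/36 + 38942*(-1/20494) = -34883/36 - 19471/10247 = -358147057/368892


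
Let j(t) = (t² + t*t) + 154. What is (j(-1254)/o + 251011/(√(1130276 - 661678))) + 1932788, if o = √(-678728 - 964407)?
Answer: 1932788 + 251011*√468598/468598 - 3145186*I*√1643135/1643135 ≈ 1.9332e+6 - 2453.6*I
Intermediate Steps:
j(t) = 154 + 2*t² (j(t) = (t² + t²) + 154 = 2*t² + 154 = 154 + 2*t²)
o = I*√1643135 (o = √(-1643135) = I*√1643135 ≈ 1281.8*I)
(j(-1254)/o + 251011/(√(1130276 - 661678))) + 1932788 = ((154 + 2*(-1254)²)/((I*√1643135)) + 251011/(√(1130276 - 661678))) + 1932788 = ((154 + 2*1572516)*(-I*√1643135/1643135) + 251011/(√468598)) + 1932788 = ((154 + 3145032)*(-I*√1643135/1643135) + 251011*(√468598/468598)) + 1932788 = (3145186*(-I*√1643135/1643135) + 251011*√468598/468598) + 1932788 = (-3145186*I*√1643135/1643135 + 251011*√468598/468598) + 1932788 = (251011*√468598/468598 - 3145186*I*√1643135/1643135) + 1932788 = 1932788 + 251011*√468598/468598 - 3145186*I*√1643135/1643135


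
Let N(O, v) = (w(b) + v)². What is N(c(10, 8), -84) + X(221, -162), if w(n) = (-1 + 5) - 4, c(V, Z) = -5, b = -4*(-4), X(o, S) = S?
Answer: 6894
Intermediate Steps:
b = 16
w(n) = 0 (w(n) = 4 - 4 = 0)
N(O, v) = v² (N(O, v) = (0 + v)² = v²)
N(c(10, 8), -84) + X(221, -162) = (-84)² - 162 = 7056 - 162 = 6894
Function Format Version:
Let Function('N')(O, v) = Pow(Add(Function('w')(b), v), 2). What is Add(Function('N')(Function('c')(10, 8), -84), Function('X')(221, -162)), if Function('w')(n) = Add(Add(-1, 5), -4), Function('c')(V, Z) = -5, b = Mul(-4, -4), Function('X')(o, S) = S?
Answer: 6894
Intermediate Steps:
b = 16
Function('w')(n) = 0 (Function('w')(n) = Add(4, -4) = 0)
Function('N')(O, v) = Pow(v, 2) (Function('N')(O, v) = Pow(Add(0, v), 2) = Pow(v, 2))
Add(Function('N')(Function('c')(10, 8), -84), Function('X')(221, -162)) = Add(Pow(-84, 2), -162) = Add(7056, -162) = 6894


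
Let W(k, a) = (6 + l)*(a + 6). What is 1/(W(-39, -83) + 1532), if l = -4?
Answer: 1/1378 ≈ 0.00072569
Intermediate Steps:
W(k, a) = 12 + 2*a (W(k, a) = (6 - 4)*(a + 6) = 2*(6 + a) = 12 + 2*a)
1/(W(-39, -83) + 1532) = 1/((12 + 2*(-83)) + 1532) = 1/((12 - 166) + 1532) = 1/(-154 + 1532) = 1/1378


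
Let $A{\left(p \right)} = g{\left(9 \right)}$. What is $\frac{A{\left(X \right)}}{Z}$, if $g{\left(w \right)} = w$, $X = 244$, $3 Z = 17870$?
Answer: $\frac{27}{17870} \approx 0.0015109$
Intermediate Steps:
$Z = \frac{17870}{3}$ ($Z = \frac{1}{3} \cdot 17870 = \frac{17870}{3} \approx 5956.7$)
$A{\left(p \right)} = 9$
$\frac{A{\left(X \right)}}{Z} = \frac{9}{\frac{17870}{3}} = 9 \cdot \frac{3}{17870} = \frac{27}{17870}$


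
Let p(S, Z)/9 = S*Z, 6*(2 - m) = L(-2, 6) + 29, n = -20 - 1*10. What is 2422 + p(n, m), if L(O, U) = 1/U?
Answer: 6389/2 ≈ 3194.5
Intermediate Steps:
L(O, U) = 1/U
n = -30 (n = -20 - 10 = -30)
m = -103/36 (m = 2 - (1/6 + 29)/6 = 2 - 1/6*175/6 = 2 - 175/36 = -103/36 ≈ -2.8611)
p(S, Z) = 9*S*Z (p(S, Z) = 9*(S*Z) = 9*S*Z)
2422 + p(n, m) = 2422 + 9*(-30)*(-103/36) = 2422 + 1545/2 = 6389/2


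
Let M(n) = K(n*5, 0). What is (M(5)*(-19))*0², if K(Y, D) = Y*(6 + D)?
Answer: 0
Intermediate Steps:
M(n) = 30*n (M(n) = (n*5)*(6 + 0) = (5*n)*6 = 30*n)
(M(5)*(-19))*0² = ((30*5)*(-19))*0² = (150*(-19))*0 = -2850*0 = 0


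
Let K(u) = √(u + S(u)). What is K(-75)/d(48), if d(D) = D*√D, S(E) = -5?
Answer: I*√15/144 ≈ 0.026896*I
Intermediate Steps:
d(D) = D^(3/2)
K(u) = √(-5 + u) (K(u) = √(u - 5) = √(-5 + u))
K(-75)/d(48) = √(-5 - 75)/(48^(3/2)) = √(-80)/((192*√3)) = (4*I*√5)*(√3/576) = I*√15/144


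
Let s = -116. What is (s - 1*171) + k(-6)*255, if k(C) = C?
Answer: -1817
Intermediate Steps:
(s - 1*171) + k(-6)*255 = (-116 - 1*171) - 6*255 = (-116 - 171) - 1530 = -287 - 1530 = -1817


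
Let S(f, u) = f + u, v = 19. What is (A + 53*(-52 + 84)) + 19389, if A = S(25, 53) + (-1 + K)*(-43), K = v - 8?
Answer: 20733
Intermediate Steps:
K = 11 (K = 19 - 8 = 11)
A = -352 (A = (25 + 53) + (-1 + 11)*(-43) = 78 + 10*(-43) = 78 - 430 = -352)
(A + 53*(-52 + 84)) + 19389 = (-352 + 53*(-52 + 84)) + 19389 = (-352 + 53*32) + 19389 = (-352 + 1696) + 19389 = 1344 + 19389 = 20733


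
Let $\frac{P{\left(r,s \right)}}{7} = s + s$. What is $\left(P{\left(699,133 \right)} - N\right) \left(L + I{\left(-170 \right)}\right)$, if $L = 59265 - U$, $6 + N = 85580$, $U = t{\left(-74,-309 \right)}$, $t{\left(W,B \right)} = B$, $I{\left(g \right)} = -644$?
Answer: $-4933148160$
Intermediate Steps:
$U = -309$
$P{\left(r,s \right)} = 14 s$ ($P{\left(r,s \right)} = 7 \left(s + s\right) = 7 \cdot 2 s = 14 s$)
$N = 85574$ ($N = -6 + 85580 = 85574$)
$L = 59574$ ($L = 59265 - -309 = 59265 + 309 = 59574$)
$\left(P{\left(699,133 \right)} - N\right) \left(L + I{\left(-170 \right)}\right) = \left(14 \cdot 133 - 85574\right) \left(59574 - 644\right) = \left(1862 - 85574\right) 58930 = \left(-83712\right) 58930 = -4933148160$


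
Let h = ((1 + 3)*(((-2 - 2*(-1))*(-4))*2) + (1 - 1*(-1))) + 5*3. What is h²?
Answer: 289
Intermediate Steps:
h = 17 (h = (4*(((-2 + 2)*(-4))*2) + (1 + 1)) + 15 = (4*((0*(-4))*2) + 2) + 15 = (4*(0*2) + 2) + 15 = (4*0 + 2) + 15 = (0 + 2) + 15 = 2 + 15 = 17)
h² = 17² = 289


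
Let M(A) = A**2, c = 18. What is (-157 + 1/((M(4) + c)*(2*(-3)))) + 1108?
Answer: 194003/204 ≈ 951.00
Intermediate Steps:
(-157 + 1/((M(4) + c)*(2*(-3)))) + 1108 = (-157 + 1/((4**2 + 18)*(2*(-3)))) + 1108 = (-157 + 1/((16 + 18)*(-6))) + 1108 = (-157 + 1/(34*(-6))) + 1108 = (-157 + 1/(-204)) + 1108 = (-157 - 1/204) + 1108 = -32029/204 + 1108 = 194003/204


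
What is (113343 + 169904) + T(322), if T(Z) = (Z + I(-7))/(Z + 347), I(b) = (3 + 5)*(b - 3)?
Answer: 189492485/669 ≈ 2.8325e+5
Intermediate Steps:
I(b) = -24 + 8*b (I(b) = 8*(-3 + b) = -24 + 8*b)
T(Z) = (-80 + Z)/(347 + Z) (T(Z) = (Z + (-24 + 8*(-7)))/(Z + 347) = (Z + (-24 - 56))/(347 + Z) = (Z - 80)/(347 + Z) = (-80 + Z)/(347 + Z))
(113343 + 169904) + T(322) = (113343 + 169904) + (-80 + 322)/(347 + 322) = 283247 + 242/669 = 189492485/669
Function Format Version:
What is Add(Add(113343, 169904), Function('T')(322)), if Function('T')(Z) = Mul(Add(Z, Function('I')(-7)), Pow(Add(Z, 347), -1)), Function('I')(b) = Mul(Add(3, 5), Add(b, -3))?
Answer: Rational(189492485, 669) ≈ 2.8325e+5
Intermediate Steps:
Function('I')(b) = Add(-24, Mul(8, b)) (Function('I')(b) = Mul(8, Add(-3, b)) = Add(-24, Mul(8, b)))
Function('T')(Z) = Mul(Pow(Add(347, Z), -1), Add(-80, Z)) (Function('T')(Z) = Mul(Add(Z, Add(-24, Mul(8, -7))), Pow(Add(Z, 347), -1)) = Mul(Add(Z, Add(-24, -56)), Pow(Add(347, Z), -1)) = Mul(Add(Z, -80), Pow(Add(347, Z), -1)) = Mul(Add(-80, Z), Pow(Add(347, Z), -1)) = Mul(Pow(Add(347, Z), -1), Add(-80, Z)))
Add(Add(113343, 169904), Function('T')(322)) = Add(Add(113343, 169904), Mul(Pow(Add(347, 322), -1), Add(-80, 322))) = Add(283247, Mul(Pow(669, -1), 242)) = Add(283247, Mul(Rational(1, 669), 242)) = Add(283247, Rational(242, 669)) = Rational(189492485, 669)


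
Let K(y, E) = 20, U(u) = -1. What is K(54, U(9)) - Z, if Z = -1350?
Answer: 1370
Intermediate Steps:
K(54, U(9)) - Z = 20 - 1*(-1350) = 20 + 1350 = 1370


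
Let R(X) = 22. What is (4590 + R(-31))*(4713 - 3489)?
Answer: 5645088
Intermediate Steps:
(4590 + R(-31))*(4713 - 3489) = (4590 + 22)*(4713 - 3489) = 4612*1224 = 5645088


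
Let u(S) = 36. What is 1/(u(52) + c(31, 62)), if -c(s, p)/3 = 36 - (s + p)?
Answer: 1/207 ≈ 0.0048309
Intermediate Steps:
c(s, p) = -108 + 3*p + 3*s (c(s, p) = -3*(36 - (s + p)) = -3*(36 - (p + s)) = -3*(36 + (-p - s)) = -3*(36 - p - s) = -108 + 3*p + 3*s)
1/(u(52) + c(31, 62)) = 1/(36 + (-108 + 3*62 + 3*31)) = 1/(36 + (-108 + 186 + 93)) = 1/(36 + 171) = 1/207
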